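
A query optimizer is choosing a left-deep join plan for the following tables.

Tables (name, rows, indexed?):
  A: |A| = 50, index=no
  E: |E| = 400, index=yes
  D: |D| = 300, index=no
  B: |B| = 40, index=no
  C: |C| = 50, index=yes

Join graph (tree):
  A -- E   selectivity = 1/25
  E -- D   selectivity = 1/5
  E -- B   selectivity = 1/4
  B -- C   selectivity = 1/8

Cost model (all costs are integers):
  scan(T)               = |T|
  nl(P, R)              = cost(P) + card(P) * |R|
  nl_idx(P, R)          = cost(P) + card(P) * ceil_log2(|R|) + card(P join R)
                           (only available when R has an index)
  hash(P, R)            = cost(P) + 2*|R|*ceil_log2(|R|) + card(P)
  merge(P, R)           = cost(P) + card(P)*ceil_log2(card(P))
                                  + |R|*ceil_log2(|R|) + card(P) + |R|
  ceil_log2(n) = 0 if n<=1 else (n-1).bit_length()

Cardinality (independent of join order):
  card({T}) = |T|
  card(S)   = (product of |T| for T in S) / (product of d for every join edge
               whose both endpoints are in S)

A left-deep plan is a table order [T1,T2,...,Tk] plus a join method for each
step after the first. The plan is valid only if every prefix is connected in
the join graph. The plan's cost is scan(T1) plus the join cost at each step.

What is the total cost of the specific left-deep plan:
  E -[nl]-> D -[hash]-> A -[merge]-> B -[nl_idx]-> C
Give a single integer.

step 1: scan E: cost=400, card=400
step 2: join D via nl
    card(P join D) = 400*300/(5) = 24000
    cost = 400 + 400*300 = 120400
step 3: join A via hash
    card(P join A) = 24000*50/(25) = 48000
    cost = 120400 + 2*50*6 + 24000 = 145000
step 4: join B via merge
    card(P join B) = 48000*40/(4) = 480000
    cost = 145000 + 48000*16 + 40*6 + 48000 + 40 = 961280
step 5: join C via nl_idx
    card(P join C) = 480000*50/(8) = 3000000
    cost = 961280 + 480000*6 + 3000000 = 6841280

6841280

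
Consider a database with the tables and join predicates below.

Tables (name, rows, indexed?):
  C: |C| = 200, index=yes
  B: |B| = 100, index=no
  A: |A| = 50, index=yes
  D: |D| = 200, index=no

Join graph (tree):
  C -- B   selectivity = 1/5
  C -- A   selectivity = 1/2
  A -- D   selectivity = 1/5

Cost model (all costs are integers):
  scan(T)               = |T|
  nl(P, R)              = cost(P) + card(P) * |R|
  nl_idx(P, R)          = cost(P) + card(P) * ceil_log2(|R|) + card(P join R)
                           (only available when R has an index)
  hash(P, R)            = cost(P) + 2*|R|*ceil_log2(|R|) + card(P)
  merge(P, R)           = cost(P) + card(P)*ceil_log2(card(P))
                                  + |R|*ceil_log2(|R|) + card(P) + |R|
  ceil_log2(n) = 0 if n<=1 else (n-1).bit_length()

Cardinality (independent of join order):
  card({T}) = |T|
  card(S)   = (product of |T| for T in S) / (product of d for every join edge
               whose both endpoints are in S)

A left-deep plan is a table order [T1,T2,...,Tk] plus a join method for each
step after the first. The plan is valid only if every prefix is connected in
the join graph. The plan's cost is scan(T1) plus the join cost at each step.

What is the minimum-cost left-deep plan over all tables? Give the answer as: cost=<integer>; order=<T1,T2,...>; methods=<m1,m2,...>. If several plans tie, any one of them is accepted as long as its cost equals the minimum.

cost=109600; order=C,B,A,D; methods=hash,hash,hash

Selinger DP (subsets sized 1..n):
  {C}: scan cost=200, card=200
  {B}: scan cost=100, card=100
  {A}: scan cost=50, card=50
  {D}: scan cost=200, card=200
  {BC}: card=4000; try (B,hash)→1800, (C,merge)→2700, (B,merge)→2800, (C,hash)→3400, (C,nl_idx)→4900, (C,nl)→20100 …(+1); best=1800 via (B,hash)
  {AC}: card=5000; try (A,hash)→1000, (C,merge)→2200, (A,merge)→2350, (C,hash)→3300, (C,nl_idx)→5450, (A,nl_idx)→6400 …(+2); best=1000 via (A,hash)
  {AD}: card=2000; try (A,hash)→1000, (D,merge)→2200, (A,merge)→2350, (D,hash)→3300, (A,nl_idx)→3400, (D,nl)→10050 …(+1); best=1000 via (A,hash)
  {ABC}: card=100000; try (A,hash)→6400, (B,hash)→7400, (A,merge)→54150, (B,merge)→71800, (A,nl_idx)→125800, (A,nl)→201800 …(+1); best=6400 via (A,hash)
  {ACD}: card=200000; try (C,hash)→6200, (D,hash)→9200, (C,merge)→26800, (D,merge)→72800, (C,nl_idx)→217000, (C,nl)→401000 …(+1); best=6200 via (C,hash)
  {ABCD}: card=4000000; try (D,hash)→109600, (B,hash)→207600, (D,merge)→1808200, (B,merge)→3807000, (B,nl)→20006200, (D,nl)→20006400; best=109600 via (D,hash)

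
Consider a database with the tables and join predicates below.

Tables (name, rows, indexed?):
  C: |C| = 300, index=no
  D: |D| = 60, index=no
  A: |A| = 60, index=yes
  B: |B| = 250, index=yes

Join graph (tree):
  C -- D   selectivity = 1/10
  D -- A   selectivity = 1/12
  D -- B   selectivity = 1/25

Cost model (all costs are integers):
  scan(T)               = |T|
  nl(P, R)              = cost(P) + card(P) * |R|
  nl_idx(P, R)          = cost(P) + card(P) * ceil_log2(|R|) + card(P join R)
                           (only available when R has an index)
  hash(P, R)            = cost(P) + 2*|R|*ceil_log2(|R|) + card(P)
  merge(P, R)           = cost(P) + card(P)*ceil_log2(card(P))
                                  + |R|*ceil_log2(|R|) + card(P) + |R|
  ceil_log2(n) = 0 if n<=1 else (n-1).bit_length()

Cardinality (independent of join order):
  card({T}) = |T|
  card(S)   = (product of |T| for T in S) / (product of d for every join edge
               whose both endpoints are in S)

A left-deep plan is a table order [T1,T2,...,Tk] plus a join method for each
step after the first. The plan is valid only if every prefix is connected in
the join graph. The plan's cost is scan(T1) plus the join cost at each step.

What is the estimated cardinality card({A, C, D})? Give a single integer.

Tables in S: A(60), C(300), D(60)
Edges inside S: C-D(d=10), D-A(d=12)
numerator = 60 * 300 * 60 = 1080000
denominator = 10 * 12 = 120
card(S) = 1080000 / 120 = 9000

9000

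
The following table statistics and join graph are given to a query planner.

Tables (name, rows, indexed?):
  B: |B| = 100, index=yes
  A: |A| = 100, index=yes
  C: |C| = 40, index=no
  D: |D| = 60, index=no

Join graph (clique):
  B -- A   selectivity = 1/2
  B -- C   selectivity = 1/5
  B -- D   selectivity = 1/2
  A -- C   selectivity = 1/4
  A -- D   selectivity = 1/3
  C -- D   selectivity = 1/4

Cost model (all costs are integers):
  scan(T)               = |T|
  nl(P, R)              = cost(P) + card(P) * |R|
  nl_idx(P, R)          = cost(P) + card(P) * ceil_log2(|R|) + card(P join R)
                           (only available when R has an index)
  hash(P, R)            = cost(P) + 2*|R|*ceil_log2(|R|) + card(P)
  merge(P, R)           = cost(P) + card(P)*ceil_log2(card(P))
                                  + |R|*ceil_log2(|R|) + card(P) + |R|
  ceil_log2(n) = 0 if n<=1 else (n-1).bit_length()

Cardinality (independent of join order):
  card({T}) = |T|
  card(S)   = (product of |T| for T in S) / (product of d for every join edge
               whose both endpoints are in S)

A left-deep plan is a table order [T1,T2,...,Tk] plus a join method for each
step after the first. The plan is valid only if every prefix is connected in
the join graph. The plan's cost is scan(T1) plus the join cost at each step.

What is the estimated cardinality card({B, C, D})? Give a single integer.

6000

Tables in S: B(100), C(40), D(60)
Edges inside S: B-C(d=5), B-D(d=2), C-D(d=4)
numerator = 100 * 40 * 60 = 240000
denominator = 5 * 2 * 4 = 40
card(S) = 240000 / 40 = 6000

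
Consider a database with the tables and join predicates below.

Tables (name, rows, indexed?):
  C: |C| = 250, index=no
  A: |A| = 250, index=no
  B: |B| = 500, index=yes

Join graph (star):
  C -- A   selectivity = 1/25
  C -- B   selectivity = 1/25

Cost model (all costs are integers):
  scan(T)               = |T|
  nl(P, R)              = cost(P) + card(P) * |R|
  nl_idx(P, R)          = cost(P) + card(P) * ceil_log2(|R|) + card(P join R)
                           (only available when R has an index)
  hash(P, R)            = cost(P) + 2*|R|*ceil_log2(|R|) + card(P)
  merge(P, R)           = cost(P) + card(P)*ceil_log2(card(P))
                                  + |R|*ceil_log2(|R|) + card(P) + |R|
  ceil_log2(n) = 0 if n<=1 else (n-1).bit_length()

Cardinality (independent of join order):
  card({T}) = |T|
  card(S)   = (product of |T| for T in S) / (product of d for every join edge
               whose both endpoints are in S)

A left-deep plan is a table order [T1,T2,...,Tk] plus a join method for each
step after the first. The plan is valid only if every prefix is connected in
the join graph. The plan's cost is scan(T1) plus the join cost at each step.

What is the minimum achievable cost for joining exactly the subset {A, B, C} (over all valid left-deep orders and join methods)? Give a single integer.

Selinger DP over subsets of {A,B,C}:
  {C}: scan cost=250, card=250
  {A}: scan cost=250, card=250
  {B}: scan cost=500, card=500
  {AC}: card=2500; try (C,hash)→4500, (A,hash)→4500, (C,merge)→4750, (A,merge)→4750, (C,nl)→62750, (A,nl)→62750; best=4500 via (C,hash)
  {BC}: card=5000; try (C,hash)→5000, (B,merge)→7500, (B,nl_idx)→7500, (C,merge)→7750, (B,hash)→9500, (B,nl)→125250 …(+1); best=5000 via (C,hash)
  {ABC}: card=50000; try (A,hash)→14000, (B,hash)→16000, (B,merge)→42000, (B,nl_idx)→77000, (A,merge)→77250, (B,nl)→1254500 …(+1); best=14000 via (A,hash)

14000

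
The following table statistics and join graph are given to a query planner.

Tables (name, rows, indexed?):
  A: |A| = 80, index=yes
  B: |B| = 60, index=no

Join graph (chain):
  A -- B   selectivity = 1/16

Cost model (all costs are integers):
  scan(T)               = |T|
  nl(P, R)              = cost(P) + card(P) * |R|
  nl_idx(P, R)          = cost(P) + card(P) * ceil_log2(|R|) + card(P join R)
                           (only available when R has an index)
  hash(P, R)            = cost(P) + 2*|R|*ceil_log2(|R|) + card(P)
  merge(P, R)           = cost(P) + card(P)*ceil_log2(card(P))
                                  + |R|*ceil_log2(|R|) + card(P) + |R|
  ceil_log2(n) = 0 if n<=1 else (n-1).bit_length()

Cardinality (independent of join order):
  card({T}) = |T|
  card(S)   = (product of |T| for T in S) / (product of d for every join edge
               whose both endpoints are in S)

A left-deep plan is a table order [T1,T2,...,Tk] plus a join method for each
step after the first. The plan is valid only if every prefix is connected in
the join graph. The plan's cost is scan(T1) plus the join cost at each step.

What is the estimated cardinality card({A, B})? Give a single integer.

300

Tables in S: A(80), B(60)
Edges inside S: A-B(d=16)
numerator = 80 * 60 = 4800
denominator = 16 = 16
card(S) = 4800 / 16 = 300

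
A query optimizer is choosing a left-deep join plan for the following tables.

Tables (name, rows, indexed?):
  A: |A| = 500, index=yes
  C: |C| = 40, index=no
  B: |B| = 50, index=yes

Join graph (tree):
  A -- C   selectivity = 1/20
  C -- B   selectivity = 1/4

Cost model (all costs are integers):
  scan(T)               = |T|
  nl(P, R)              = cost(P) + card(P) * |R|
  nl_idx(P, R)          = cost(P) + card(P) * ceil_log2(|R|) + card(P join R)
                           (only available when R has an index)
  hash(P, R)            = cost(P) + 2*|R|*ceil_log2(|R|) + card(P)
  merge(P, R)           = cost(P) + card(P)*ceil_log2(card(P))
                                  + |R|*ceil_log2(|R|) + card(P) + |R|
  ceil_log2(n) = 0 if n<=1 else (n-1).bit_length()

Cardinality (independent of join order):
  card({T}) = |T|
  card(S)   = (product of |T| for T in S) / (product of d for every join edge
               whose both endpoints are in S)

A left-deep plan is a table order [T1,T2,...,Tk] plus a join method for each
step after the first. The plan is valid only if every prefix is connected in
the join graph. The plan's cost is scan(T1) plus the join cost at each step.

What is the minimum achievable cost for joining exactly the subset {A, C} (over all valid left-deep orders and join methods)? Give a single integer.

1400

Selinger DP over subsets of {A,C}:
  {A}: scan cost=500, card=500
  {C}: scan cost=40, card=40
  {AC}: card=1000; try (A,nl_idx)→1400, (C,hash)→1480, (A,merge)→5320, (C,merge)→5780, (A,hash)→9080, (A,nl)→20040 …(+1); best=1400 via (A,nl_idx)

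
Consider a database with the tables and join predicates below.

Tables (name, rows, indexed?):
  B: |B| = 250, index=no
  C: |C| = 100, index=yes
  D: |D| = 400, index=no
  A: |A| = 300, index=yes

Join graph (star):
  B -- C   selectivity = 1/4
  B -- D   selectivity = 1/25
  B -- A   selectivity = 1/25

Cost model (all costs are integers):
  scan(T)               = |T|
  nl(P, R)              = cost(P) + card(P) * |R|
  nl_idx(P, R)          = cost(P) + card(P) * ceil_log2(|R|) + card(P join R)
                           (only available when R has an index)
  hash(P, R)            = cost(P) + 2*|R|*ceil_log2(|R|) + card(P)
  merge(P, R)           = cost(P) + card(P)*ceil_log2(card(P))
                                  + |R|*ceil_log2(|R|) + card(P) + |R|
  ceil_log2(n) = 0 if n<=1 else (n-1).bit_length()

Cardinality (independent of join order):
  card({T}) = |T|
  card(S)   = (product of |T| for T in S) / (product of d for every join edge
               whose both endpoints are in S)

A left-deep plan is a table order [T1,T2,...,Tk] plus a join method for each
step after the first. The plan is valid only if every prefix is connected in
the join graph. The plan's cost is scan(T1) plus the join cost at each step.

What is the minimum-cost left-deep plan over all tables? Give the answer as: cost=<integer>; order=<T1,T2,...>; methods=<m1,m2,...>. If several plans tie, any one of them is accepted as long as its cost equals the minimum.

Selinger DP (subsets sized 1..n):
  {B}: scan cost=250, card=250
  {C}: scan cost=100, card=100
  {D}: scan cost=400, card=400
  {A}: scan cost=300, card=300
  {BC}: card=6250; try (C,hash)→1900, (B,merge)→3150, (C,merge)→3300, (B,hash)→4200, (C,nl_idx)→8250, (B,nl)→25100 …(+1); best=1900 via (C,hash)
  {BD}: card=4000; try (B,hash)→4800, (D,merge)→6500, (B,merge)→6650, (D,hash)→7700, (D,nl)→100250, (B,nl)→100400; best=4800 via (B,hash)
  {AB}: card=3000; try (B,hash)→4600, (A,merge)→5500, (A,nl_idx)→5500, (B,merge)→5550, (A,hash)→5900, (A,nl)→75250 …(+1); best=4600 via (B,hash)
  {BCD}: card=100000; try (C,hash)→10200, (D,hash)→15350, (C,merge)→57600, (D,merge)→93400, (C,nl_idx)→132800, (C,nl)→404800 …(+1); best=10200 via (C,hash)
  {ABC}: card=75000; try (C,hash)→9000, (A,hash)→13550, (C,merge)→44400, (A,merge)→92400, (C,nl_idx)→100600, (A,nl_idx)→133150 …(+2); best=9000 via (C,hash)
  {ABD}: card=48000; try (A,hash)→14200, (D,hash)→14800, (D,merge)→47600, (A,merge)→59800, (A,nl_idx)→88800, (D,nl)→1204600 …(+1); best=14200 via (A,hash)
  {ABCD}: card=1200000; try (C,hash)→63600, (D,hash)→91200, (A,hash)→115600, (C,merge)→831000, (D,merge)→1363000, (C,nl_idx)→1550200 …(+5); best=63600 via (C,hash)

cost=63600; order=D,B,A,C; methods=hash,hash,hash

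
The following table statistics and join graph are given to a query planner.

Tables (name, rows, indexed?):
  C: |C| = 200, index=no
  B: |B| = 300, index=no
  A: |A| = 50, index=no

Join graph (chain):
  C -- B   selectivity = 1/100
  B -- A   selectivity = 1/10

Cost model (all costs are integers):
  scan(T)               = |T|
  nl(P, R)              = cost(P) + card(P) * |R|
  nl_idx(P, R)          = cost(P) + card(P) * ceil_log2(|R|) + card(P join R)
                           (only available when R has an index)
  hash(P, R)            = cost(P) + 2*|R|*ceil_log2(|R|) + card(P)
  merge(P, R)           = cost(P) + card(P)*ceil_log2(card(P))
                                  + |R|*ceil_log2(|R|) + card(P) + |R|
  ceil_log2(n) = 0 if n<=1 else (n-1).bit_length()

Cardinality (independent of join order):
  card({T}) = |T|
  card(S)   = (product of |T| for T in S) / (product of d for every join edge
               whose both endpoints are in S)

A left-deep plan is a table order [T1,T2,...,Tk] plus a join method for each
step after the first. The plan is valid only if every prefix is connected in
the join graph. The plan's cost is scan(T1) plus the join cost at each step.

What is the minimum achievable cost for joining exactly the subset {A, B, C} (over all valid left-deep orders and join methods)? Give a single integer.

Selinger DP over subsets of {A,B,C}:
  {C}: scan cost=200, card=200
  {B}: scan cost=300, card=300
  {A}: scan cost=50, card=50
  {BC}: card=600; try (C,hash)→3800, (B,merge)→5000, (C,merge)→5100, (B,hash)→5800, (B,nl)→60200, (C,nl)→60300; best=3800 via (C,hash)
  {AB}: card=1500; try (A,hash)→1200, (B,merge)→3400, (A,merge)→3650, (B,hash)→5500, (B,nl)→15050, (A,nl)→15300; best=1200 via (A,hash)
  {ABC}: card=3000; try (A,hash)→5000, (C,hash)→5900, (A,merge)→10750, (C,merge)→21000, (A,nl)→33800, (C,nl)→301200; best=5000 via (A,hash)

5000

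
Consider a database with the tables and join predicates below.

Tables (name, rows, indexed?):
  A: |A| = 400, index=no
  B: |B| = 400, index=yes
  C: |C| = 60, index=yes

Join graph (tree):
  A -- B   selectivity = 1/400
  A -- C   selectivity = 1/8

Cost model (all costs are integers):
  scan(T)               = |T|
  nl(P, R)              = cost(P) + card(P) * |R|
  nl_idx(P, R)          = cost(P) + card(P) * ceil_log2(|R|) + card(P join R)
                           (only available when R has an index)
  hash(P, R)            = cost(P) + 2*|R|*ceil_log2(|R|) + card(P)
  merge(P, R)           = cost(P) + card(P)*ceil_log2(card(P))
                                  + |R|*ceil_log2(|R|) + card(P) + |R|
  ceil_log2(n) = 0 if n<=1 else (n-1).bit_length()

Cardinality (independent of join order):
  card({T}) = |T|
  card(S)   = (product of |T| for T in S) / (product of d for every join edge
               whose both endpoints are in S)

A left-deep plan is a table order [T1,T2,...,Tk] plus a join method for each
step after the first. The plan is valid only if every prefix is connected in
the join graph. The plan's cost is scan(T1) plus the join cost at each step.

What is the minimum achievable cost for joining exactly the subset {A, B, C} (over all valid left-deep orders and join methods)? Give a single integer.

5520

Selinger DP over subsets of {A,B,C}:
  {A}: scan cost=400, card=400
  {B}: scan cost=400, card=400
  {C}: scan cost=60, card=60
  {AB}: card=400; try (B,nl_idx)→4400, (B,hash)→8000, (A,hash)→8000, (B,merge)→8400, (A,merge)→8400, (B,nl)→160400 …(+1); best=4400 via (B,nl_idx)
  {AC}: card=3000; try (C,hash)→1520, (A,merge)→4480, (C,merge)→4820, (C,nl_idx)→5800, (A,hash)→7320, (A,nl)→24060 …(+1); best=1520 via (C,hash)
  {ABC}: card=3000; try (C,hash)→5520, (C,merge)→8820, (C,nl_idx)→9800, (B,hash)→11720, (C,nl)→28400, (B,nl_idx)→31520 …(+2); best=5520 via (C,hash)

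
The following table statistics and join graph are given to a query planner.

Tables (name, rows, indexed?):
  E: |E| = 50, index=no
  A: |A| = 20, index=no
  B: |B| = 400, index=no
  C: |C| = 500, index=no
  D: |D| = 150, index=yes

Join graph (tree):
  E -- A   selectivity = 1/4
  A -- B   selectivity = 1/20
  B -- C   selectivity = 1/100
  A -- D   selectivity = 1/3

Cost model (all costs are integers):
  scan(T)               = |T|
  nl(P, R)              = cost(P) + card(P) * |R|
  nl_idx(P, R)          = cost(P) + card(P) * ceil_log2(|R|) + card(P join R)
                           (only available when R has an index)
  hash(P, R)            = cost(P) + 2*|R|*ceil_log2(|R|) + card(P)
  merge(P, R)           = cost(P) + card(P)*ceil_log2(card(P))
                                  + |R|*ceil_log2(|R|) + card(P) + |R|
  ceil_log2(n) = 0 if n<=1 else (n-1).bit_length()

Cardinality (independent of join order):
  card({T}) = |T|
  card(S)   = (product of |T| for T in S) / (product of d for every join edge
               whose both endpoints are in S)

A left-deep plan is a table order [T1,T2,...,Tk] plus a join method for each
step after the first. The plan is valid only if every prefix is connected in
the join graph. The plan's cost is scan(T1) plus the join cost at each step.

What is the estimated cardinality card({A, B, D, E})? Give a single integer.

Tables in S: A(20), B(400), D(150), E(50)
Edges inside S: E-A(d=4), A-B(d=20), A-D(d=3)
numerator = 20 * 400 * 150 * 50 = 60000000
denominator = 4 * 20 * 3 = 240
card(S) = 60000000 / 240 = 250000

250000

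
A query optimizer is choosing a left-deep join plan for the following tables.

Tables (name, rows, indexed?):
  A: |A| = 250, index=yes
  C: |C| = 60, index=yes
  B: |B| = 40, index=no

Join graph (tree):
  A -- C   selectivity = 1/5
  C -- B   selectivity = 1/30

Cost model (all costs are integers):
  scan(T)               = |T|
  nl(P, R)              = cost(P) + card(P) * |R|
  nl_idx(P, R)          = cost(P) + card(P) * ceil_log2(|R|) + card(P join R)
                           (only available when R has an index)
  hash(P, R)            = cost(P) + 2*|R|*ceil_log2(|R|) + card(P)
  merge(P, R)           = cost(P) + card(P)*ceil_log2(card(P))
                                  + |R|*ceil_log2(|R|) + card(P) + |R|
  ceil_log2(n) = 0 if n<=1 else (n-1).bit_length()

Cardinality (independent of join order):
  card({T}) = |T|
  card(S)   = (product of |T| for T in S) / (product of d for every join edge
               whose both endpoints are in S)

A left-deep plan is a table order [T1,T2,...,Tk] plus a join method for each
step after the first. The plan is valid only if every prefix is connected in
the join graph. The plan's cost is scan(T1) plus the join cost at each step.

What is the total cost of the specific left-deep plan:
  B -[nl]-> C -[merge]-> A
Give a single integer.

step 1: scan B: cost=40, card=40
step 2: join C via nl
    card(P join C) = 40*60/(30) = 80
    cost = 40 + 40*60 = 2440
step 3: join A via merge
    card(P join A) = 80*250/(5) = 4000
    cost = 2440 + 80*7 + 250*8 + 80 + 250 = 5330

5330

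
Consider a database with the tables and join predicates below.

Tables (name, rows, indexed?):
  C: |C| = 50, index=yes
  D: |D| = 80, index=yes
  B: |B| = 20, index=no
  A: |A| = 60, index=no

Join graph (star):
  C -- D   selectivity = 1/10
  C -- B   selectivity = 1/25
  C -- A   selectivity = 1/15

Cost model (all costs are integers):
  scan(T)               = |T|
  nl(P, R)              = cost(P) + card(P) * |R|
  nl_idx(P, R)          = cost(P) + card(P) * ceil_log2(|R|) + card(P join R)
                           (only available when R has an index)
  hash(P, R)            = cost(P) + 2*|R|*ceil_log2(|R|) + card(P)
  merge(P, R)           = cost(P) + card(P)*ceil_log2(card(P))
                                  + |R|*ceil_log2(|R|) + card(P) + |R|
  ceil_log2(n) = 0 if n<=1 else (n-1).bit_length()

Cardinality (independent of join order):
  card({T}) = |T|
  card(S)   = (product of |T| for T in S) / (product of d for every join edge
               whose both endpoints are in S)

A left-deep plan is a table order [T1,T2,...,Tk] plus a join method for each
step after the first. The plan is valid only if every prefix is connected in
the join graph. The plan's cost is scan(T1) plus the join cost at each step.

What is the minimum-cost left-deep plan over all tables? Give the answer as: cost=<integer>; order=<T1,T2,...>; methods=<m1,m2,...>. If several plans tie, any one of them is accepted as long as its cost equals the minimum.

cost=1820; order=B,C,D,A; methods=nl_idx,nl_idx,hash

Selinger DP (subsets sized 1..n):
  {C}: scan cost=50, card=50
  {D}: scan cost=80, card=80
  {B}: scan cost=20, card=20
  {A}: scan cost=60, card=60
  {CD}: card=400; try (C,hash)→760, (D,nl_idx)→800, (C,nl_idx)→960, (D,merge)→1040, (C,merge)→1070, (D,hash)→1220 …(+2); best=760 via (C,hash)
  {BC}: card=40; try (C,nl_idx)→180, (B,hash)→300, (C,merge)→490, (B,merge)→520, (C,hash)→640, (C,nl)→1020 …(+1); best=180 via (C,nl_idx)
  {AC}: card=200; try (C,nl_idx)→620, (C,hash)→720, (A,hash)→820, (A,merge)→820, (C,merge)→830, (A,nl)→3050 …(+1); best=620 via (C,nl_idx)
  {BCD}: card=320; try (D,nl_idx)→780, (D,merge)→1100, (D,hash)→1340, (B,hash)→1360, (D,nl)→3380, (B,merge)→4880 …(+1); best=780 via (D,nl_idx)
  {ACD}: card=1600; try (A,hash)→1880, (D,hash)→1940, (D,merge)→3060, (D,nl_idx)→3620, (A,merge)→5180, (D,nl)→16620 …(+1); best=1880 via (A,hash)
  {ABC}: card=160; try (A,merge)→880, (A,hash)→940, (B,hash)→1020, (B,merge)→2540, (A,nl)→2580, (B,nl)→4620; best=880 via (A,merge)
  {ABCD}: card=1280; try (A,hash)→1820, (D,hash)→2160, (D,merge)→2960, (D,nl_idx)→3280, (B,hash)→3680, (A,merge)→4400 …(+4); best=1820 via (A,hash)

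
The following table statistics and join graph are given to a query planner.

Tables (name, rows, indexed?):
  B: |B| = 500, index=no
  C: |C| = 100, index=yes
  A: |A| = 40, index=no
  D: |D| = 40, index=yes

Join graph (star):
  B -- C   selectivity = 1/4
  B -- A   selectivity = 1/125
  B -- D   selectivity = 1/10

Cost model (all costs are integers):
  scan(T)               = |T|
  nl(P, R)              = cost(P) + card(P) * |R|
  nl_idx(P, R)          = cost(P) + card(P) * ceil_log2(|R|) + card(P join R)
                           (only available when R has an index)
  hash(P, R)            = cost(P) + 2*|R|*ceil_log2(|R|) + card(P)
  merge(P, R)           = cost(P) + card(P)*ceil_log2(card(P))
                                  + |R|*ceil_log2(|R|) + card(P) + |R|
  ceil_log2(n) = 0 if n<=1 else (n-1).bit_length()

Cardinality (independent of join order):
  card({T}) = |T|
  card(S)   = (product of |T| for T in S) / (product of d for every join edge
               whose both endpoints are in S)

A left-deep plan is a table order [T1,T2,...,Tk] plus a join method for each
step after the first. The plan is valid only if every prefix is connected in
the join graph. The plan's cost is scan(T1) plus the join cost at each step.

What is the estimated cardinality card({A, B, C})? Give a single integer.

Tables in S: A(40), B(500), C(100)
Edges inside S: B-C(d=4), B-A(d=125)
numerator = 40 * 500 * 100 = 2000000
denominator = 4 * 125 = 500
card(S) = 2000000 / 500 = 4000

4000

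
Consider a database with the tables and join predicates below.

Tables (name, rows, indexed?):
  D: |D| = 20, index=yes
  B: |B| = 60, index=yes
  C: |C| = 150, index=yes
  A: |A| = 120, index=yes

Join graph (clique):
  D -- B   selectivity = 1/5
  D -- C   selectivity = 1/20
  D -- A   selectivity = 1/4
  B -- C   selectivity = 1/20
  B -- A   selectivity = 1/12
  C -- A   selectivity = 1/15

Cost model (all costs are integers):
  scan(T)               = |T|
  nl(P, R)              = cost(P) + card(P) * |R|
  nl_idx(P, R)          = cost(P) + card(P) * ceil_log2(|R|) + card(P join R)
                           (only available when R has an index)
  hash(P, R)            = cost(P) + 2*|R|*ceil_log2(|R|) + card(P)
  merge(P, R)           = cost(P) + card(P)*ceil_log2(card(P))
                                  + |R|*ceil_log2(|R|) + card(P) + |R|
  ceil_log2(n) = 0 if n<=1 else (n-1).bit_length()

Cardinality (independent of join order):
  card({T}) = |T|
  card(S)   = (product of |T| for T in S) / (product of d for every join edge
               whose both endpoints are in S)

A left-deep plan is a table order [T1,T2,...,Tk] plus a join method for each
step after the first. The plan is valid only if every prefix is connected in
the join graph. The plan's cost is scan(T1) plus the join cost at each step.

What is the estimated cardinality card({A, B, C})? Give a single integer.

300

Tables in S: A(120), B(60), C(150)
Edges inside S: B-C(d=20), B-A(d=12), C-A(d=15)
numerator = 120 * 60 * 150 = 1080000
denominator = 20 * 12 * 15 = 3600
card(S) = 1080000 / 3600 = 300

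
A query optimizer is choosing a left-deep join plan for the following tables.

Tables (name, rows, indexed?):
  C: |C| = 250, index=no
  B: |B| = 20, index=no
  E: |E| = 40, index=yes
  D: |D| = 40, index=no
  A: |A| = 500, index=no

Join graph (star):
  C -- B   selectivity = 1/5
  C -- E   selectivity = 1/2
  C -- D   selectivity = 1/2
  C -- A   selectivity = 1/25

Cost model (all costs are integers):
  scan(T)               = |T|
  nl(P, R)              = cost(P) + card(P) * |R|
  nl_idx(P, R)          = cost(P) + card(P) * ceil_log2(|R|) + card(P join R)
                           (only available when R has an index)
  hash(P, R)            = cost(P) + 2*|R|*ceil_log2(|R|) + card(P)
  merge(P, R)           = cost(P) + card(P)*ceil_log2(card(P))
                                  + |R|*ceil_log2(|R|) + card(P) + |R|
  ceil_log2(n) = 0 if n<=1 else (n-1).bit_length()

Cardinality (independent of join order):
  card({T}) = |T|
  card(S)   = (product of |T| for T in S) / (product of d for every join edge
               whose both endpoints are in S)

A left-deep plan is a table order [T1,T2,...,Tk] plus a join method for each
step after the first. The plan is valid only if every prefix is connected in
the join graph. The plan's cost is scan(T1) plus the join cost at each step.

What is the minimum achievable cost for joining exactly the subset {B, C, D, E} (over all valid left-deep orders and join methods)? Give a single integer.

22660

Selinger DP over subsets of {B,C,D,E}:
  {C}: scan cost=250, card=250
  {B}: scan cost=20, card=20
  {E}: scan cost=40, card=40
  {D}: scan cost=40, card=40
  {BC}: card=1000; try (B,hash)→700, (C,merge)→2390, (B,merge)→2620, (C,hash)→4040, (C,nl)→5020, (B,nl)→5250; best=700 via (B,hash)
  {CE}: card=5000; try (E,hash)→980, (C,merge)→2570, (E,merge)→2780, (C,hash)→4080, (E,nl_idx)→6750, (C,nl)→10040 …(+1); best=980 via (E,hash)
  {CD}: card=5000; try (D,hash)→980, (C,merge)→2570, (D,merge)→2780, (C,hash)→4080, (C,nl)→10040, (D,nl)→10250; best=980 via (D,hash)
  {BCE}: card=20000; try (E,hash)→2180, (B,hash)→6180, (E,merge)→11980, (E,nl_idx)→26700, (E,nl)→40700, (B,merge)→71100 …(+1); best=2180 via (E,hash)
  {BCD}: card=20000; try (D,hash)→2180, (B,hash)→6180, (D,merge)→11980, (D,nl)→40700, (B,merge)→71100, (B,nl)→100980; best=2180 via (D,hash)
  {CDE}: card=100000; try (E,hash)→6460, (D,hash)→6460, (E,merge)→71260, (D,merge)→71260, (E,nl_idx)→130980, (E,nl)→200980 …(+1); best=6460 via (E,hash)
  {BCDE}: card=400000; try (E,hash)→22660, (D,hash)→22660, (B,hash)→106660, (E,merge)→322460, (D,merge)→322460, (E,nl_idx)→522180 …(+4); best=22660 via (E,hash)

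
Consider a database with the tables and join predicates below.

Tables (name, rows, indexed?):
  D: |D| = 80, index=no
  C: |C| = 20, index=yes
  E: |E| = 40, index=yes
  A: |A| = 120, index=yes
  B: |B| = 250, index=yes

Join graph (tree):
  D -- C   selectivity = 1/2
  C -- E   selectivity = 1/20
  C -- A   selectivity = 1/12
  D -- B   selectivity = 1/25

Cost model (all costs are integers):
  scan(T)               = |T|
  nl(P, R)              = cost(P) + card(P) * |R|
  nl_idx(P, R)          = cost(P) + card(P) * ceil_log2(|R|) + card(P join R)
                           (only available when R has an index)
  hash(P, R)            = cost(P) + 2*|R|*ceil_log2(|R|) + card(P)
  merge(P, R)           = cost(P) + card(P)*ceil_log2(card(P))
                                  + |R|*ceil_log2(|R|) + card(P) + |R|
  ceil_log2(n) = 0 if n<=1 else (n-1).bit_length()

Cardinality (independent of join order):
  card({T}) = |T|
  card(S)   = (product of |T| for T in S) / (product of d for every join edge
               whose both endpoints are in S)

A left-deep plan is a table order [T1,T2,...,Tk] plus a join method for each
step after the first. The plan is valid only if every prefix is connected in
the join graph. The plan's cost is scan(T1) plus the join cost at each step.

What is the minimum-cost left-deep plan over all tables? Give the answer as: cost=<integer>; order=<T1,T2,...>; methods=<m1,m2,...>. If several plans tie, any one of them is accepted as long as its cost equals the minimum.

cost=22380; order=C,E,A,D,B; methods=nl_idx,nl_idx,hash,hash

Selinger DP (subsets sized 1..n):
  {D}: scan cost=80, card=80
  {C}: scan cost=20, card=20
  {E}: scan cost=40, card=40
  {A}: scan cost=120, card=120
  {B}: scan cost=250, card=250
  {CD}: card=800; try (C,hash)→360, (D,merge)→780, (C,merge)→840, (D,hash)→1160, (C,nl_idx)→1280, (D,nl)→1620 …(+1); best=360 via (C,hash)
  {BD}: card=800; try (B,nl_idx)→1520, (D,hash)→1620, (B,merge)→2970, (D,merge)→3140, (B,hash)→4160, (B,nl)→20080 …(+1); best=1520 via (B,nl_idx)
  {CE}: card=40; try (E,nl_idx)→180, (C,hash)→280, (C,nl_idx)→280, (E,merge)→420, (C,merge)→440, (E,hash)→520 …(+2); best=180 via (E,nl_idx)
  {AC}: card=200; try (A,nl_idx)→360, (C,hash)→440, (C,nl_idx)→920, (A,merge)→1100, (C,merge)→1200, (A,hash)→1720 …(+2); best=360 via (A,nl_idx)
  {CDE}: card=1600; try (D,merge)→1100, (D,hash)→1340, (E,hash)→1640, (D,nl)→3380, (E,nl_idx)→6760, (E,merge)→9440 …(+1); best=1100 via (D,merge)
  {ACD}: card=8000; try (D,hash)→1680, (D,merge)→2800, (A,hash)→2840, (A,merge)→10120, (A,nl_idx)→13960, (D,nl)→16360 …(+1); best=1680 via (D,hash)
  {BCD}: card=8000; try (C,hash)→2520, (B,hash)→5160, (C,merge)→10440, (B,merge)→11410, (C,nl_idx)→13520, (B,nl_idx)→14760 …(+2); best=2520 via (C,hash)
  {ACE}: card=400; try (A,nl_idx)→860, (E,hash)→1040, (A,merge)→1420, (A,hash)→1900, (E,nl_idx)→1960, (E,merge)→2440 …(+2); best=860 via (A,nl_idx)
  {ACDE}: card=16000; try (D,hash)→2380, (A,hash)→4380, (D,merge)→5500, (E,hash)→10160, (A,merge)→21260, (A,nl_idx)→28300 …(+5); best=2380 via (D,hash)
  {BCDE}: card=16000; try (B,hash)→6700, (E,hash)→11000, (B,merge)→22550, (B,nl_idx)→29900, (E,nl_idx)→66520, (E,merge)→114800 …(+2); best=6700 via (B,hash)
  {ABCD}: card=80000; try (A,hash)→12200, (B,hash)→13680, (A,merge)→115480, (B,merge)→115930, (A,nl_idx)→138520, (B,nl_idx)→145680 …(+2); best=12200 via (A,hash)
  {ABCDE}: card=160000; try (B,hash)→22380, (A,hash)→24380, (E,hash)→92680, (B,merge)→244630, (A,merge)→247660, (A,nl_idx)→278700 …(+6); best=22380 via (B,hash)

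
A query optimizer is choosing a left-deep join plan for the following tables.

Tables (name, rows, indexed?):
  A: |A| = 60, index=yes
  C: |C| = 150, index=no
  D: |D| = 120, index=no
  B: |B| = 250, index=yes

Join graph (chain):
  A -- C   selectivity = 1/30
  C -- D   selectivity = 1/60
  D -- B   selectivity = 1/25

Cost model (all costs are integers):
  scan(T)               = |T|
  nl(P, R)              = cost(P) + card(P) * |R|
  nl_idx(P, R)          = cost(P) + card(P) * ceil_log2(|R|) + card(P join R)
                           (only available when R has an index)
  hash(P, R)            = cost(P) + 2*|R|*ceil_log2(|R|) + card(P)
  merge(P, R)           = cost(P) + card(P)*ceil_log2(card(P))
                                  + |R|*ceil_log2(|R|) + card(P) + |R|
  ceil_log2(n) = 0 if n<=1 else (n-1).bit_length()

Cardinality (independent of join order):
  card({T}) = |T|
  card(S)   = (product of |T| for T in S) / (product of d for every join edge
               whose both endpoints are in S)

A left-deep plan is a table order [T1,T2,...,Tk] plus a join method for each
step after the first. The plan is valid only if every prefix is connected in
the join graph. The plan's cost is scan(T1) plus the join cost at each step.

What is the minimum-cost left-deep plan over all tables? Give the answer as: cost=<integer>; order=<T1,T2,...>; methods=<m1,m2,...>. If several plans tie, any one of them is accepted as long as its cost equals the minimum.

cost=7600; order=C,A,D,B; methods=hash,hash,hash

Selinger DP (subsets sized 1..n):
  {A}: scan cost=60, card=60
  {C}: scan cost=150, card=150
  {D}: scan cost=120, card=120
  {B}: scan cost=250, card=250
  {AC}: card=300; try (A,hash)→1020, (A,nl_idx)→1350, (C,merge)→1830, (A,merge)→1920, (C,hash)→2520, (C,nl)→9060 …(+1); best=1020 via (A,hash)
  {CD}: card=300; try (D,hash)→1980, (C,merge)→2430, (D,merge)→2460, (C,hash)→2640, (C,nl)→18120, (D,nl)→18150; best=1980 via (D,hash)
  {BD}: card=1200; try (D,hash)→2180, (B,nl_idx)→2280, (B,merge)→3330, (D,merge)→3460, (B,hash)→4240, (B,nl)→30120 …(+1); best=2180 via (D,hash)
  {ACD}: card=600; try (D,hash)→3000, (A,hash)→3000, (A,nl_idx)→4380, (D,merge)→4980, (A,merge)→5400, (A,nl)→19980 …(+1); best=3000 via (D,hash)
  {BCD}: card=3000; try (C,hash)→5780, (B,hash)→6280, (B,merge)→7230, (B,nl_idx)→7380, (C,merge)→17930, (B,nl)→76980 …(+1); best=5780 via (C,hash)
  {ABCD}: card=6000; try (B,hash)→7600, (A,hash)→9500, (B,merge)→11850, (B,nl_idx)→13800, (A,nl_idx)→29780, (A,merge)→45200 …(+2); best=7600 via (B,hash)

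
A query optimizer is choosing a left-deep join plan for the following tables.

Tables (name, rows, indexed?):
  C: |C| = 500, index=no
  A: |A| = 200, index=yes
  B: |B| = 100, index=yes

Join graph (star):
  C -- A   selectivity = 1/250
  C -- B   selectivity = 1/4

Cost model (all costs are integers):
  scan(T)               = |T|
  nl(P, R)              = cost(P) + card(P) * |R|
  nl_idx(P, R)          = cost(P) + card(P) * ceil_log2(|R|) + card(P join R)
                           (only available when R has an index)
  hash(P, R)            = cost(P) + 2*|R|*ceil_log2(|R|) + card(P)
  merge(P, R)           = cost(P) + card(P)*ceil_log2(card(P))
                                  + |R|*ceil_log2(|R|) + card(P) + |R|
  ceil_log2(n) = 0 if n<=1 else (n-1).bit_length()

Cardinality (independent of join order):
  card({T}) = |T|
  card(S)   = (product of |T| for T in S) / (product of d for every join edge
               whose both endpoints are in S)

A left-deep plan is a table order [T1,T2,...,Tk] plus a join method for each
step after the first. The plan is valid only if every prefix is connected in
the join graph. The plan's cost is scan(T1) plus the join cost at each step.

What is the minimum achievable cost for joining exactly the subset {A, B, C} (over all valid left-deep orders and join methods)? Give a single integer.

6000

Selinger DP over subsets of {A,B,C}:
  {C}: scan cost=500, card=500
  {A}: scan cost=200, card=200
  {B}: scan cost=100, card=100
  {AC}: card=400; try (A,hash)→4200, (A,nl_idx)→4900, (C,merge)→7000, (A,merge)→7300, (C,hash)→9400, (C,nl)→100200 …(+1); best=4200 via (A,hash)
  {BC}: card=12500; try (B,hash)→2400, (C,merge)→5900, (B,merge)→6300, (C,hash)→9200, (B,nl_idx)→16500, (C,nl)→50100 …(+1); best=2400 via (B,hash)
  {ABC}: card=10000; try (B,hash)→6000, (B,merge)→9000, (B,nl_idx)→17000, (A,hash)→18100, (B,nl)→44200, (A,nl_idx)→112400 …(+2); best=6000 via (B,hash)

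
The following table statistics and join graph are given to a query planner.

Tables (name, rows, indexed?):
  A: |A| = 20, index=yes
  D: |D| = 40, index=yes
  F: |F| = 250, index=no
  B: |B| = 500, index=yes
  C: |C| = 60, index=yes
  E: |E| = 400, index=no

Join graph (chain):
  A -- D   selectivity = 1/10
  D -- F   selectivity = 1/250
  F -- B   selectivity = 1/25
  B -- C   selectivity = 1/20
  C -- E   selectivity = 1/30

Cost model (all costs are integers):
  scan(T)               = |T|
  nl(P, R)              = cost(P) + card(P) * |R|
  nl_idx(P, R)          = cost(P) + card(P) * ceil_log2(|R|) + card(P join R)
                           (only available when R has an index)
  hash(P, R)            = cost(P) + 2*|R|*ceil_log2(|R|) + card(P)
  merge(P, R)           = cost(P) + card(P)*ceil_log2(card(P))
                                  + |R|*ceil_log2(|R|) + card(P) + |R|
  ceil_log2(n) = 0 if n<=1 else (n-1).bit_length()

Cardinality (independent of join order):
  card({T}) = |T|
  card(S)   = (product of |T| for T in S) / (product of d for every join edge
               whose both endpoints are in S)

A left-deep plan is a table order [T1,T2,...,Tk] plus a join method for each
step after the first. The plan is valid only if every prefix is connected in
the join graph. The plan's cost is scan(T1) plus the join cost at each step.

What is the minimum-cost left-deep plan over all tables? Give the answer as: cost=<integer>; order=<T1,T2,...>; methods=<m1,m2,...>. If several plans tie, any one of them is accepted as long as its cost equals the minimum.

Selinger DP (subsets sized 1..n):
  {A}: scan cost=20, card=20
  {D}: scan cost=40, card=40
  {F}: scan cost=250, card=250
  {B}: scan cost=500, card=500
  {C}: scan cost=60, card=60
  {E}: scan cost=400, card=400
  {AD}: card=80; try (D,nl_idx)→220, (A,hash)→280, (A,nl_idx)→320, (D,merge)→420, (A,merge)→440, (D,hash)→520 …(+2); best=220 via (D,nl_idx)
  {DF}: card=40; try (D,hash)→980, (D,nl_idx)→1790, (F,merge)→2570, (D,merge)→2780, (F,hash)→4080, (F,nl)→10040 …(+1); best=980 via (D,hash)
  {BF}: card=5000; try (F,hash)→5000, (B,merge)→7500, (B,nl_idx)→7500, (F,merge)→7750, (B,hash)→9500, (B,nl)→125250 …(+1); best=5000 via (F,hash)
  {BC}: card=1500; try (C,hash)→1720, (B,nl_idx)→2100, (C,nl_idx)→5000, (B,merge)→5480, (C,merge)→5920, (B,hash)→9120 …(+2); best=1720 via (C,hash)
  {CE}: card=800; try (C,hash)→1520, (C,nl_idx)→3600, (E,merge)→4480, (C,merge)→4820, (E,hash)→7320, (E,nl)→24060 …(+1); best=1520 via (C,hash)
  {ADF}: card=80; try (A,hash)→1220, (A,nl_idx)→1260, (A,merge)→1380, (A,nl)→1780, (F,merge)→3110, (F,hash)→4300 …(+1); best=1220 via (A,hash)
  {BDF}: card=800; try (B,nl_idx)→2140, (B,merge)→6260, (B,hash)→10020, (D,hash)→10480, (B,nl)→20980, (D,nl_idx)→35800 …(+2); best=2140 via (B,nl_idx)
  {BCF}: card=15000; try (F,hash)→7220, (C,hash)→10720, (F,merge)→21970, (C,nl_idx)→50000, (C,merge)→75420, (C,nl)→305000 …(+1); best=7220 via (F,hash)
  {BCE}: card=20000; try (E,hash)→10420, (B,hash)→11320, (B,merge)→15320, (E,merge)→23720, (B,nl_idx)→28720, (B,nl)→401520 …(+1); best=10420 via (E,hash)
  {ABDF}: card=1600; try (A,hash)→3140, (B,nl_idx)→3540, (B,merge)→6860, (A,nl_idx)→7740, (B,hash)→10300, (A,merge)→11060 …(+2); best=3140 via (A,hash)
  {BCDF}: card=2400; try (C,hash)→3660, (C,nl_idx)→9340, (C,merge)→11360, (D,hash)→22700, (C,nl)→50140, (D,nl_idx)→99620 …(+2); best=3660 via (C,hash)
  {BCEF}: card=200000; try (E,hash)→29420, (F,hash)→34420, (E,merge)→236220, (F,merge)→332670, (F,nl)→5010420, (E,nl)→6007220; best=29420 via (E,hash)
  {ABCDF}: card=4800; try (C,hash)→5460, (A,hash)→6260, (C,nl_idx)→17540, (A,nl_idx)→20460, (C,merge)→22760, (A,merge)→34980 …(+2); best=5460 via (C,hash)
  {BCDEF}: card=32000; try (E,hash)→13260, (E,merge)→38860, (D,hash)→229900, (E,nl)→963660, (D,nl_idx)→1261420, (D,merge)→3829700 …(+1); best=13260 via (E,hash)
  {ABCDEF}: card=64000; try (E,hash)→17460, (A,hash)→45460, (E,merge)→76660, (A,nl_idx)→237260, (A,merge)→525380, (A,nl)→653260 …(+1); best=17460 via (E,hash)

cost=17460; order=F,D,B,A,C,E; methods=hash,nl_idx,hash,hash,hash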